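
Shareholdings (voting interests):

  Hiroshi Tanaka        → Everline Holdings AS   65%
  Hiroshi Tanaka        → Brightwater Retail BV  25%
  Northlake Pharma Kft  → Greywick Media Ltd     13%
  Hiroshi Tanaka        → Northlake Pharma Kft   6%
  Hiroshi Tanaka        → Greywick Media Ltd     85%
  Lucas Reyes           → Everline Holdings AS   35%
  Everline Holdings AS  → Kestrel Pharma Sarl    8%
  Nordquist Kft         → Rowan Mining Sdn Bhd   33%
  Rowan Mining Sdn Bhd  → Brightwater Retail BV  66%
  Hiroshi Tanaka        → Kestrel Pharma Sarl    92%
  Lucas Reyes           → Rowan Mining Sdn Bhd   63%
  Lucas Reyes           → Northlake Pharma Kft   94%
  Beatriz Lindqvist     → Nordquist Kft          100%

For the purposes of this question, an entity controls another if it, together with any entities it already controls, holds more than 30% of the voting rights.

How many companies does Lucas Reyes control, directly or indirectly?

Lucas holds 94% of Northlake, so Lucas controls Northlake.
Lucas holds 63% of Rowan, so Lucas controls Rowan.
Lucas holds 35% of Everline, so Lucas controls Everline.
Rowan holds 66% of Brightwater, so Lucas controls Brightwater.
No other company's threshold is met.
Lucas controls 4 companies.

4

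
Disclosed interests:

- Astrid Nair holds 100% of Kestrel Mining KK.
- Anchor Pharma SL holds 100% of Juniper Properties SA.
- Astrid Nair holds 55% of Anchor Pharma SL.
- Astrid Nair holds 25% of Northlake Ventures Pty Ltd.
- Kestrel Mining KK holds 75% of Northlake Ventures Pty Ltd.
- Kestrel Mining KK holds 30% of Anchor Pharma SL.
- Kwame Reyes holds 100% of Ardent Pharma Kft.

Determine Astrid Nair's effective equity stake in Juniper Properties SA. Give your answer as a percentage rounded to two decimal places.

Astrid reaches Juniper along 2 paths.
Via Anchor: 55% × 100% = 55%.
Via Kestrel → Anchor: 100% × 30% × 100% = 30%.
Total: 55% + 30% = 85%.
Rounded: 85.00%.

85.00%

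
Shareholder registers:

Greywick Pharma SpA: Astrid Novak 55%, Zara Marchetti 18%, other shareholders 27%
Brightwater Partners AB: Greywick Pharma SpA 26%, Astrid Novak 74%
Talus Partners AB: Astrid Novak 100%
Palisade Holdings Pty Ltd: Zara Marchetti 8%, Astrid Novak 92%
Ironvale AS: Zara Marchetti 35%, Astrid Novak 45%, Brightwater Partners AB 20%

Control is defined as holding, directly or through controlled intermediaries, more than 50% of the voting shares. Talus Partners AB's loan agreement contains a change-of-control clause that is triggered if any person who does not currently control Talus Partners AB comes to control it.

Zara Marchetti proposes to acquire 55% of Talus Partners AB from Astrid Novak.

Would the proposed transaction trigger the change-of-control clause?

The purchase adds only to Zara's holdings (Astrid's stake shrinks), so Zara is the only person who could newly come to control Talus.
Zara's largest direct stake is 35% in Ironvale, which does not meet the threshold, so Zara controls no company.
Neither Zara nor any entity Zara controls holds any voting interest in Talus.
So before the transaction, Zara does not control Talus.
After the purchase, Zara holds 55% of Talus directly, and Astrid's stake falls to 45%.
Zara holds 55% of Talus, so Zara controls Talus.
Zara did not control Talus before and does after, so the clause is triggered.

Yes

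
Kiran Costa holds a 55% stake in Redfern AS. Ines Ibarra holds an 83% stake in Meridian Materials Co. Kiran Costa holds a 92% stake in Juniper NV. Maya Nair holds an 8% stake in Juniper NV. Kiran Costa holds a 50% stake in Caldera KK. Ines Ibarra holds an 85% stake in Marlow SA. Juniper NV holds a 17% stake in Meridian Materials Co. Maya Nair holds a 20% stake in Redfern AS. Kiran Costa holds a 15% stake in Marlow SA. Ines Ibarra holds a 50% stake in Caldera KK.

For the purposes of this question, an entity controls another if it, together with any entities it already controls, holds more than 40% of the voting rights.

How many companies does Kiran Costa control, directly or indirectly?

Kiran holds 92% of Juniper, so Kiran controls Juniper.
Kiran holds 55% of Redfern, so Kiran controls Redfern.
Kiran holds 50% of Caldera, so Kiran controls Caldera.
No other company's threshold is met.
Kiran controls 3 companies.

3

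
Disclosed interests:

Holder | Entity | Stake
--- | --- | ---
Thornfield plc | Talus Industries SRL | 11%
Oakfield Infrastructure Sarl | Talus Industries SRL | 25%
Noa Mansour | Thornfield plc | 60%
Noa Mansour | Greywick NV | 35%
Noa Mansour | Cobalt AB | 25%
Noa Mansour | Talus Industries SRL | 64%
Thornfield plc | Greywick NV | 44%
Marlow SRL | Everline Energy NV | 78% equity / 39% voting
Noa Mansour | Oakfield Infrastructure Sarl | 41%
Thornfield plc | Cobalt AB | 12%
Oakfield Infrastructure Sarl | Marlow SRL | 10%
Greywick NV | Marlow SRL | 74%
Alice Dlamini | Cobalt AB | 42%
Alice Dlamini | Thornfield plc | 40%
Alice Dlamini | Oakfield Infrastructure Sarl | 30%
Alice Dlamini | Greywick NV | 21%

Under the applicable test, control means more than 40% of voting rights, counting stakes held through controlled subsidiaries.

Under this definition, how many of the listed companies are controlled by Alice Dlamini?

Alice holds 42% of Cobalt, so Alice controls Cobalt.
No other company's threshold is met.
Alice controls 1 company.

1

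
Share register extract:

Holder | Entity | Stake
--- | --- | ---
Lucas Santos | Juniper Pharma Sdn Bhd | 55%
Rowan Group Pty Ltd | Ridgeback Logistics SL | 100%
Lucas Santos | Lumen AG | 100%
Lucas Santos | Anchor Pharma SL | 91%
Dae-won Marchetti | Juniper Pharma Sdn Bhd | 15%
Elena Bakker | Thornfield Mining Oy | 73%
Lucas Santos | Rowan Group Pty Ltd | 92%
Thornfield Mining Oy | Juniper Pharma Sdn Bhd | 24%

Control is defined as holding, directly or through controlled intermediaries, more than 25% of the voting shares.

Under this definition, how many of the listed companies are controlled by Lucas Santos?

5

Lucas holds 92% of Rowan, so Lucas controls Rowan.
Lucas holds 91% of Anchor, so Lucas controls Anchor.
Lucas holds 100% of Lumen, so Lucas controls Lumen.
Rowan holds 100% of Ridgeback, so Lucas controls Ridgeback.
Lucas holds 55% of Juniper, so Lucas controls Juniper.
No other company's threshold is met.
Lucas controls 5 companies.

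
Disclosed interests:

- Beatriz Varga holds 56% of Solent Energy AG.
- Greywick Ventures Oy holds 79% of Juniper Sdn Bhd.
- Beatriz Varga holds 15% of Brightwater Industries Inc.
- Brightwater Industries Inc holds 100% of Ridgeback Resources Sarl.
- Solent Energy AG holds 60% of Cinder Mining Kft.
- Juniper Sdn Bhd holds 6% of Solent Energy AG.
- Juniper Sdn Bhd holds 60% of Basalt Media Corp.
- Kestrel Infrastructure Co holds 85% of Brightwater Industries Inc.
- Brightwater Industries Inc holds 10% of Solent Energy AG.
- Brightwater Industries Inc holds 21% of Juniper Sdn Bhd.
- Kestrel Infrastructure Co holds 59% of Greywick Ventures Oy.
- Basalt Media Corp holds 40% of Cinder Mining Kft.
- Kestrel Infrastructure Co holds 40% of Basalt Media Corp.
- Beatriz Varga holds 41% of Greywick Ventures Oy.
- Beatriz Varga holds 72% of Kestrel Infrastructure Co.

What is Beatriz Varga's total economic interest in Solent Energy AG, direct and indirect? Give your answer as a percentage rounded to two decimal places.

68.54%

Beatriz reaches Solent along 7 paths.
Direct stake: 56% = 56%.
Via Kestrel → Greywick → Juniper: 72% × 59% × 79% × 6% = 2.013552%.
Via Greywick → Juniper: 41% × 79% × 6% = 1.9434%.
Via Kestrel → Brightwater → Juniper: 72% × 85% × 21% × 6% = 0.77112%.
Via Brightwater → Juniper: 15% × 21% × 6% = 0.189%.
Via Kestrel → Brightwater: 72% × 85% × 10% = 6.12%.
Via Brightwater: 15% × 10% = 1.5%.
Total: 56% + 2.013552% + 1.9434% + 0.77112% + 0.189% + 6.12% + 1.5% = 68.537072%.
Rounded: 68.54%.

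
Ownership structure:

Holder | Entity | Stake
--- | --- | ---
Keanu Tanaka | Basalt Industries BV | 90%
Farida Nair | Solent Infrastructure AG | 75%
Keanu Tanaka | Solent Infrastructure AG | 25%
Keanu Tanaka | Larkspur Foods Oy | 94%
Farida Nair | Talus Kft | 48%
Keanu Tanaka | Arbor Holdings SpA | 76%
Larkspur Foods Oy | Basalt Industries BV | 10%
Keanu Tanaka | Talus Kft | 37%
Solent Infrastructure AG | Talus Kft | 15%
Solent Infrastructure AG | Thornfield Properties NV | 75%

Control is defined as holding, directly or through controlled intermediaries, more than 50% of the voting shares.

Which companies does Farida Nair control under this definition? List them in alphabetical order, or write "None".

Farida holds 75% of Solent, so Farida controls Solent.
Solent and Farida together hold 15% + 48% = 63% of Talus, so Farida controls Talus.
Solent holds 75% of Thornfield, so Farida controls Thornfield.
No other company's threshold is met.

Solent Infrastructure AG, Talus Kft, Thornfield Properties NV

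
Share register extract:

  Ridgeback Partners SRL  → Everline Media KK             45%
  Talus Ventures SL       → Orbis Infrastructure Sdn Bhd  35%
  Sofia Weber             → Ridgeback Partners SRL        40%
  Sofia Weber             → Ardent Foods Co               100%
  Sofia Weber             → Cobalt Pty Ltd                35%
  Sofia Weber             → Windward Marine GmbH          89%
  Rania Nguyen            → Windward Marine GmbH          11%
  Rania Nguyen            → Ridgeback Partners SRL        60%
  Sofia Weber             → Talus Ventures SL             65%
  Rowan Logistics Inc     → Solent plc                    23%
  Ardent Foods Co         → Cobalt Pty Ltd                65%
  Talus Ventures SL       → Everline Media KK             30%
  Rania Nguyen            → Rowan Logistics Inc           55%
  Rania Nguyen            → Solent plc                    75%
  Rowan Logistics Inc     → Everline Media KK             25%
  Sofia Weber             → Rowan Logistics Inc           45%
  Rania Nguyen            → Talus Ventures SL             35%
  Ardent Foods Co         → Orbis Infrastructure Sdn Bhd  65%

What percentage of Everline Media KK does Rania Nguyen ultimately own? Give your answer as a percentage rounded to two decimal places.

51.25%

Rania reaches Everline along 3 paths.
Via Talus: 35% × 30% = 10.5%.
Via Rowan: 55% × 25% = 13.75%.
Via Ridgeback: 60% × 45% = 27%.
Total: 10.5% + 13.75% + 27% = 51.25%.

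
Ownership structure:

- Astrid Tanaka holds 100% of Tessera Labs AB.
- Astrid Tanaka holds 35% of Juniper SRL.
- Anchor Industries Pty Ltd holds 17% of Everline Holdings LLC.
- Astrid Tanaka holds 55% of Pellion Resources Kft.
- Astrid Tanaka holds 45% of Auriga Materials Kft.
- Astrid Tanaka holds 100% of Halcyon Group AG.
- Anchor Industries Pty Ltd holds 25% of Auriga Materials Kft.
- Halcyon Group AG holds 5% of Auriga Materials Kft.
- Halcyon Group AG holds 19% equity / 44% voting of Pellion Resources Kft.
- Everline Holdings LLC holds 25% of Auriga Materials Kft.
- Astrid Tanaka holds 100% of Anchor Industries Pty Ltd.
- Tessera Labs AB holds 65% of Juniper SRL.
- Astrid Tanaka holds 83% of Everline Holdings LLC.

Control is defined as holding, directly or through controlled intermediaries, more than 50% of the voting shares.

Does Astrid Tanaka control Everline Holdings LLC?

Yes

Astrid holds 100% of Anchor, so Astrid controls Anchor.
Astrid and Anchor together hold 83% + 17% = 100% of Everline, so Astrid controls Everline.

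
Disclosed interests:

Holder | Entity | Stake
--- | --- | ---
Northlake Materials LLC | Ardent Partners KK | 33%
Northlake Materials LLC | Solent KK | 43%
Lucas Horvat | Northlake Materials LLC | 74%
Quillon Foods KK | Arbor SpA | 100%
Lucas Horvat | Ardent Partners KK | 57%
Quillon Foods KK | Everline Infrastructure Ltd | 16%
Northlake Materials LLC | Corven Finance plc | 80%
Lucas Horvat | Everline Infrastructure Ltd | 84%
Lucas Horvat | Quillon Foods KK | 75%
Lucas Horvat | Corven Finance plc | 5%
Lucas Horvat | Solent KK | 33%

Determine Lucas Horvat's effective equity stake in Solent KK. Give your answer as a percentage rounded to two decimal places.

Lucas reaches Solent along 2 paths.
Direct stake: 33% = 33%.
Via Northlake: 74% × 43% = 31.82%.
Total: 33% + 31.82% = 64.82%.

64.82%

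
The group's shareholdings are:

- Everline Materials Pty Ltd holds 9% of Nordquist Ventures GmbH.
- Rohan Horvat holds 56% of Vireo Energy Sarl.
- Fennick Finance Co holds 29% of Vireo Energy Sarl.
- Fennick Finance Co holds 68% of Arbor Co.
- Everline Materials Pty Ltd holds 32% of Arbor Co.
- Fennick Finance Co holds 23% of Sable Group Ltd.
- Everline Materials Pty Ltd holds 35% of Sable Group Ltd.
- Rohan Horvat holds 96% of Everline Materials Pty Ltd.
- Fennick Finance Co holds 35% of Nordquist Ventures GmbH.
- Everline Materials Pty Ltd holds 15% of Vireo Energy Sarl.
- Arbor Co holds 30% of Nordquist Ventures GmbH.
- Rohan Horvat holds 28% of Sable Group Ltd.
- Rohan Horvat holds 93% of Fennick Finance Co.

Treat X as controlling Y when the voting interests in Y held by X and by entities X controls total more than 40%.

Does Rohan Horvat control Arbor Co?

Yes

Rohan holds 93% of Fennick, so Rohan controls Fennick.
Rohan holds 96% of Everline, so Rohan controls Everline.
Fennick and Everline together hold 68% + 32% = 100% of Arbor, so Rohan controls Arbor.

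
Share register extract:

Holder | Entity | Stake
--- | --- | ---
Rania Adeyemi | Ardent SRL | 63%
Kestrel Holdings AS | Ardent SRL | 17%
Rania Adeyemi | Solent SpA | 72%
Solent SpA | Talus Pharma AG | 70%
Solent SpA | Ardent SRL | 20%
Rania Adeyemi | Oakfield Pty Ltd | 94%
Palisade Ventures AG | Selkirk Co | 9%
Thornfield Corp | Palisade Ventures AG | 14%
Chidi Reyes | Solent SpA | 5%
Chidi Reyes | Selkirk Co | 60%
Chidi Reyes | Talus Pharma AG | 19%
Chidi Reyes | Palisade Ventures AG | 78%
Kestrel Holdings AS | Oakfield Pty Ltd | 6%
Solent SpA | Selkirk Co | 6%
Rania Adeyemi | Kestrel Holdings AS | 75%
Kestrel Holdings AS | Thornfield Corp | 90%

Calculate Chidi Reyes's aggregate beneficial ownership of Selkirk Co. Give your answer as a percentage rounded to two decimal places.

67.32%

Chidi reaches Selkirk along 3 paths.
Direct stake: 60% = 60%.
Via Palisade: 78% × 9% = 7.02%.
Via Solent: 5% × 6% = 0.3%.
Total: 60% + 7.02% + 0.3% = 67.32%.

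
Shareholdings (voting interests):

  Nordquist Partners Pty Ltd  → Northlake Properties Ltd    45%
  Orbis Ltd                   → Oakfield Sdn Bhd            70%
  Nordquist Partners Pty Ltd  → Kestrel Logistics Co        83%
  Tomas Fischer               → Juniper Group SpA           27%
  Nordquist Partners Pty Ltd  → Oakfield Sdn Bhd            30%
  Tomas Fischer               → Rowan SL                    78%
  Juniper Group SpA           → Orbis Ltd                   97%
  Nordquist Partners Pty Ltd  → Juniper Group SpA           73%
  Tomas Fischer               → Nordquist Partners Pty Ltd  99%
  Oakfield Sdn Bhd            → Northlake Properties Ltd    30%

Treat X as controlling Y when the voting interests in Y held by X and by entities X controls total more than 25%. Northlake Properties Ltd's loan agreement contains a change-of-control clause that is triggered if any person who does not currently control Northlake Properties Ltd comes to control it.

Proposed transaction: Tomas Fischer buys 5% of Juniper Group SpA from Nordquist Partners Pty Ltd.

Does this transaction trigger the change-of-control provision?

No

The purchase adds only to Tomas's holdings (Nordquist's stake shrinks), so Tomas is the only person who could newly come to control Northlake.
Tomas holds 99% of Nordquist, so Tomas controls Nordquist.
Tomas and Nordquist together hold 27% + 73% = 100% of Juniper, so Tomas controls Juniper.
Juniper holds 97% of Orbis, so Tomas controls Orbis.
Nordquist and Orbis together hold 30% + 70% = 100% of Oakfield, so Tomas controls Oakfield.
Oakfield and Nordquist together hold 30% + 45% = 75% of Northlake, so Tomas controls Northlake.
So Tomas already controls Northlake before the transaction.
After the purchase, Tomas's direct stake in Juniper rises to 27% + 5% = 32%, and Nordquist's stake falls to 68%.
Tomas controlled Northlake already, so this is not a new person acquiring control; every other person's position is unchanged or reduced.
No new person acquires control, so the clause is not triggered.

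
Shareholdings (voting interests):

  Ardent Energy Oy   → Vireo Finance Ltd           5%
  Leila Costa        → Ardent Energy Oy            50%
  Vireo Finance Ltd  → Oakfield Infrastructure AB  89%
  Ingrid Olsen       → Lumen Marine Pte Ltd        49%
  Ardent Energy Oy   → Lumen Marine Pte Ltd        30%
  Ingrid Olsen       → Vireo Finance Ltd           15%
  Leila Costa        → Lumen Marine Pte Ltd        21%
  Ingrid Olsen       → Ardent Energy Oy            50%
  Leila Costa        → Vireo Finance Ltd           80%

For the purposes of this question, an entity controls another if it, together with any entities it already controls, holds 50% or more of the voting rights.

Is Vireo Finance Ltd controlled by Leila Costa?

Yes

Leila holds 50% of Ardent, so Leila controls Ardent.
Ardent and Leila together hold 5% + 80% = 85% of Vireo, so Leila controls Vireo.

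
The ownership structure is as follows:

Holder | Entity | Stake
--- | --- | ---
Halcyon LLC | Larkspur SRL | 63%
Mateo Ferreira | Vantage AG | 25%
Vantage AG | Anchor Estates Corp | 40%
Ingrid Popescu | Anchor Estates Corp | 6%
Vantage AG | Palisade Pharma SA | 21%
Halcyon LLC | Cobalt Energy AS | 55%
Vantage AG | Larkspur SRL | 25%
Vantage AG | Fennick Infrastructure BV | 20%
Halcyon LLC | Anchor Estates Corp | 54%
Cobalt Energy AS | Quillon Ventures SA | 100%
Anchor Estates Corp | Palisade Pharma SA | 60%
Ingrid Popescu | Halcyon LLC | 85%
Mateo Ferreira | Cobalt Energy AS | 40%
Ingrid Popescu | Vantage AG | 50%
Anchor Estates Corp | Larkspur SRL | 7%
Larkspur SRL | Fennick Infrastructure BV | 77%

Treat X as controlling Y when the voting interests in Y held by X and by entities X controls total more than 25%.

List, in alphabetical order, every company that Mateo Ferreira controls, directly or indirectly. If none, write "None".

Cobalt Energy AS, Quillon Ventures SA

Mateo holds 40% of Cobalt, so Mateo controls Cobalt.
Cobalt holds 100% of Quillon, so Mateo controls Quillon.
No other company's threshold is met.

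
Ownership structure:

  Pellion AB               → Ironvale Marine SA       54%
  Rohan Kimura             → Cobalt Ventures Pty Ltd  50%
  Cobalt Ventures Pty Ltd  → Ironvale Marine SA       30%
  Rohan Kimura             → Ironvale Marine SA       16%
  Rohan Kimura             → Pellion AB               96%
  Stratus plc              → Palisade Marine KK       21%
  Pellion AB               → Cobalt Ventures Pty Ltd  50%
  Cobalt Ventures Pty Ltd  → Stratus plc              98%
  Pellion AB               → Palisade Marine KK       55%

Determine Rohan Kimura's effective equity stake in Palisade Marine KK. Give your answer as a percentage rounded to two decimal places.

72.97%

Rohan reaches Palisade along 3 paths.
Via Cobalt → Stratus: 50% × 98% × 21% = 10.29%.
Via Pellion → Cobalt → Stratus: 96% × 50% × 98% × 21% = 9.8784%.
Via Pellion: 96% × 55% = 52.8%.
Total: 10.29% + 9.8784% + 52.8% = 72.9684%.
Rounded: 72.97%.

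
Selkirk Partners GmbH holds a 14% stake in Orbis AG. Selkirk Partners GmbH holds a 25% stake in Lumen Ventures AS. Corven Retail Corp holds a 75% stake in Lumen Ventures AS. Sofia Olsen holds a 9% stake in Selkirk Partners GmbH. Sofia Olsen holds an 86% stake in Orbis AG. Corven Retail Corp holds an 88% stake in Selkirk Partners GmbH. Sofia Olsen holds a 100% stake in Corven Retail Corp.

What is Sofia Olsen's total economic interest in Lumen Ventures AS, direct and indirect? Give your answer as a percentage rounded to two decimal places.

Sofia reaches Lumen along 3 paths.
Via Selkirk: 9% × 25% = 2.25%.
Via Corven → Selkirk: 100% × 88% × 25% = 22%.
Via Corven: 100% × 75% = 75%.
Total: 2.25% + 22% + 75% = 99.25%.

99.25%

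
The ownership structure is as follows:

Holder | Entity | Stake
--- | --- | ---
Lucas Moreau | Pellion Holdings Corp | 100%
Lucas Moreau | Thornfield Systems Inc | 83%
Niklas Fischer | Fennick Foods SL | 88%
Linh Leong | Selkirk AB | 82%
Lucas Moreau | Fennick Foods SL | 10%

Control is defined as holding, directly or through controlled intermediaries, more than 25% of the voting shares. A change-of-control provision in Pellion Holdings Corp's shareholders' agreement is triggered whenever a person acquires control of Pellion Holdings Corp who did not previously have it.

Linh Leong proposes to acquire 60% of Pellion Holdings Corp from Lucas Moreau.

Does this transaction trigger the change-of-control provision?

Yes

The purchase adds only to Linh's holdings (Lucas's stake shrinks), so Linh is the only person who could newly come to control Pellion.
Linh holds 82% of Selkirk, so Linh controls Selkirk.
Neither Linh nor any entity Linh controls holds any voting interest in Pellion.
So before the transaction, Linh does not control Pellion.
After the purchase, Linh holds 60% of Pellion directly, and Lucas's stake falls to 40%.
Linh holds 60% of Pellion, so Linh controls Pellion.
Linh did not control Pellion before and does after, so the clause is triggered.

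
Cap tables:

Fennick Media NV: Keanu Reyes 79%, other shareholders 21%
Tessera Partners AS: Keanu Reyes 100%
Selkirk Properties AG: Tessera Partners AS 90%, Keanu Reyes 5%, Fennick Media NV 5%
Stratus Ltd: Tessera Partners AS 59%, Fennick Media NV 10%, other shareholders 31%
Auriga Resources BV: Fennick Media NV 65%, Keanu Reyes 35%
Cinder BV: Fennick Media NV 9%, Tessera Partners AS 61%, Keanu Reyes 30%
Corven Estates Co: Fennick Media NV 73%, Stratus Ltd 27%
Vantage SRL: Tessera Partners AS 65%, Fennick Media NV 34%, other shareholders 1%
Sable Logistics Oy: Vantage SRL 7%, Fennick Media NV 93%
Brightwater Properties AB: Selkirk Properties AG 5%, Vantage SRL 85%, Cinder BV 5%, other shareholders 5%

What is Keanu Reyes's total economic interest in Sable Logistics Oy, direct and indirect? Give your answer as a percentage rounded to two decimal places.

Keanu reaches Sable along 3 paths.
Via Tessera → Vantage: 100% × 65% × 7% = 4.55%.
Via Fennick → Vantage: 79% × 34% × 7% = 1.8802%.
Via Fennick: 79% × 93% = 73.47%.
Total: 4.55% + 1.8802% + 73.47% = 79.9002%.
Rounded: 79.90%.

79.90%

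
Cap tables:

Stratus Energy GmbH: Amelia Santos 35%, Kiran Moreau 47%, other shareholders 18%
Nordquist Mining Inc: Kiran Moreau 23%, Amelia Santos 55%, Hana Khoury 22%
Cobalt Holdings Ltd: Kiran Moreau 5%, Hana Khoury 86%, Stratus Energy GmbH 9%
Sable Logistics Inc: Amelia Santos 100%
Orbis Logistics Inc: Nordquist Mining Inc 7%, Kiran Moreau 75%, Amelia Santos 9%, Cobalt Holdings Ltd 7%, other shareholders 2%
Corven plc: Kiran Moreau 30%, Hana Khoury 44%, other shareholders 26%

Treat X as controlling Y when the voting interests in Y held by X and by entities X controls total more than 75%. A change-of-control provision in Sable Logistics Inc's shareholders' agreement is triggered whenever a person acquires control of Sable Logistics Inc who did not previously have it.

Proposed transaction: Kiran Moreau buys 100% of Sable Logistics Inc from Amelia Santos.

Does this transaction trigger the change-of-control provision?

The purchase adds only to Kiran's holdings (Amelia's stake shrinks), so Kiran is the only person who could newly come to control Sable.
Kiran's largest direct stake is 75% in Orbis, which does not meet the threshold, so Kiran controls no company.
Neither Kiran nor any entity Kiran controls holds any voting interest in Sable.
So before the transaction, Kiran does not control Sable.
After the purchase, Kiran holds 100% of Sable directly, and Amelia's stake falls to 0%.
Kiran holds 100% of Sable, so Kiran controls Sable.
Kiran did not control Sable before and does after, so the clause is triggered.

Yes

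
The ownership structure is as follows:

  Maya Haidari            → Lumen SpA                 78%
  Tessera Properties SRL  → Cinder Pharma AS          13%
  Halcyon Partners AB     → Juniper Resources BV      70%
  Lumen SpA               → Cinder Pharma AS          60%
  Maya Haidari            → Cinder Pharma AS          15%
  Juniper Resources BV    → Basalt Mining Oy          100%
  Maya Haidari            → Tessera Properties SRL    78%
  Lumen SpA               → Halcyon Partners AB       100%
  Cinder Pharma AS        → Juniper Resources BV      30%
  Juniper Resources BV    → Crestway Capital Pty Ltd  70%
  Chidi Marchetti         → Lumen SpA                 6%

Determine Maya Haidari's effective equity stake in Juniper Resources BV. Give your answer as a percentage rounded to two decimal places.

Maya reaches Juniper along 4 paths.
Via Cinder: 15% × 30% = 4.5%.
Via Lumen → Cinder: 78% × 60% × 30% = 14.04%.
Via Tessera → Cinder: 78% × 13% × 30% = 3.042%.
Via Lumen → Halcyon: 78% × 100% × 70% = 54.6%.
Total: 4.5% + 14.04% + 3.042% + 54.6% = 76.182%.
Rounded: 76.18%.

76.18%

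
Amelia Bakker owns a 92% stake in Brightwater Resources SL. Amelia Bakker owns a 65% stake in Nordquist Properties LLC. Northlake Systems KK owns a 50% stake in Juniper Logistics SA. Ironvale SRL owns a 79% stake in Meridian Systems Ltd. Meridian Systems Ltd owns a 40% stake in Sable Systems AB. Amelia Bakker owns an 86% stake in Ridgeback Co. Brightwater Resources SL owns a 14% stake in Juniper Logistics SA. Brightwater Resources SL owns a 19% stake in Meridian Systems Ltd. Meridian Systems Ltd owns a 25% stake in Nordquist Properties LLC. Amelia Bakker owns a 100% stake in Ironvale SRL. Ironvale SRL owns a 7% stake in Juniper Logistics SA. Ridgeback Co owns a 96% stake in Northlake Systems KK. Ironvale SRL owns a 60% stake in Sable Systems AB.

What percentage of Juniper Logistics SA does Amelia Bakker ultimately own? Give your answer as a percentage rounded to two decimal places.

61.16%

Amelia reaches Juniper along 3 paths.
Via Brightwater: 92% × 14% = 12.88%.
Via Ironvale: 100% × 7% = 7%.
Via Ridgeback → Northlake: 86% × 96% × 50% = 41.28%.
Total: 12.88% + 7% + 41.28% = 61.16%.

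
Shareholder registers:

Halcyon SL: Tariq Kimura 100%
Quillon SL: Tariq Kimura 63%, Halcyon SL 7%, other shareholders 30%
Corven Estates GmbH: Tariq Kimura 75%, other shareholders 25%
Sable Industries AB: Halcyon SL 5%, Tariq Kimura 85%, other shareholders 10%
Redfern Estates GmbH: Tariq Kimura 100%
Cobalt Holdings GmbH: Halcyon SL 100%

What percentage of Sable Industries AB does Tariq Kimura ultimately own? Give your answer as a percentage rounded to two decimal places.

90.00%

Tariq reaches Sable along 2 paths.
Via Halcyon: 100% × 5% = 5%.
Direct stake: 85% = 85%.
Total: 5% + 85% = 90%.
Rounded: 90.00%.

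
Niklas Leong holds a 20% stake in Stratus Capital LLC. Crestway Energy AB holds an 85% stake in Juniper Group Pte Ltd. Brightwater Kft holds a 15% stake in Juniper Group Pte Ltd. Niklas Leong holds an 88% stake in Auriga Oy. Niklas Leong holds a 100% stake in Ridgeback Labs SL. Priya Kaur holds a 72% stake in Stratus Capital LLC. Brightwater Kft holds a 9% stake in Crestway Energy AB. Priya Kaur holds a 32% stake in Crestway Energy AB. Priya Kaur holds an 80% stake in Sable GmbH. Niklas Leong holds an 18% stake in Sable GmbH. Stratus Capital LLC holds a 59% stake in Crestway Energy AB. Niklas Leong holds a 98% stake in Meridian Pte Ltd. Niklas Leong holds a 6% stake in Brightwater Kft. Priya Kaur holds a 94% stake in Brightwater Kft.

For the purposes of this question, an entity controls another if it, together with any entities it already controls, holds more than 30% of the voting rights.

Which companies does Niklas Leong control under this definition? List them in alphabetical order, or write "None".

Niklas holds 88% of Auriga, so Niklas controls Auriga.
Niklas holds 98% of Meridian, so Niklas controls Meridian.
Niklas holds 100% of Ridgeback, so Niklas controls Ridgeback.
No other company's threshold is met.

Auriga Oy, Meridian Pte Ltd, Ridgeback Labs SL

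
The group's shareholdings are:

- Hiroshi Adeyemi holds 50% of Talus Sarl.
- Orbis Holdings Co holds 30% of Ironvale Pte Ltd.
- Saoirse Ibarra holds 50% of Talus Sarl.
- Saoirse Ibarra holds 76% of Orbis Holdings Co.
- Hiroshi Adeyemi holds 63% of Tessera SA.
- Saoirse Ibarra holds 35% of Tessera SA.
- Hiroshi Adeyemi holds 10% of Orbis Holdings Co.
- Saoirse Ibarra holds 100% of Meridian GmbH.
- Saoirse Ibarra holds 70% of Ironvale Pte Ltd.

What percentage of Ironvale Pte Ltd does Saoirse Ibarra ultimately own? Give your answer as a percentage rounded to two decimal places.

Saoirse reaches Ironvale along 2 paths.
Via Orbis: 76% × 30% = 22.8%.
Direct stake: 70% = 70%.
Total: 22.8% + 70% = 92.8%.
Rounded: 92.80%.

92.80%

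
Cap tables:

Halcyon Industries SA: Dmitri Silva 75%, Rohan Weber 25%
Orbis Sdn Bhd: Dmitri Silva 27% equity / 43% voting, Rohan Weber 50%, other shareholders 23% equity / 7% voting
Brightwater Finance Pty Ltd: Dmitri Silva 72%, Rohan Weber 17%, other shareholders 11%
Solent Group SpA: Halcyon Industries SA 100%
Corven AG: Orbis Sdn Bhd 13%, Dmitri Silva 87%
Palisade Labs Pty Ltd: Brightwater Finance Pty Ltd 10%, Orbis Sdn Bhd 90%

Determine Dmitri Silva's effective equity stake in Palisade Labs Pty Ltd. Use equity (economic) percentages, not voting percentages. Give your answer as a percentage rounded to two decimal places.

31.50%

Dmitri reaches Palisade along 2 paths.
Via Brightwater: 72% × 10% = 7.2%.
Via Orbis: 27% × 90% = 24.3%.
Total: 7.2% + 24.3% = 31.5%.
Rounded: 31.50%.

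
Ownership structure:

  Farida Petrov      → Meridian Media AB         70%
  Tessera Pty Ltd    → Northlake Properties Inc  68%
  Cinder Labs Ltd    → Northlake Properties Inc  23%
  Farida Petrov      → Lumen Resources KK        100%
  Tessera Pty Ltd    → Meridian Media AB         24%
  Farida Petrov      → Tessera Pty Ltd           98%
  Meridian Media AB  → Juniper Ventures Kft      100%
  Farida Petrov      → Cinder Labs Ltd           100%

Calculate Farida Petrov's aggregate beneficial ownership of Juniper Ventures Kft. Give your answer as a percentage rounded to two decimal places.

93.52%

Farida reaches Juniper along 2 paths.
Via Tessera → Meridian: 98% × 24% × 100% = 23.52%.
Via Meridian: 70% × 100% = 70%.
Total: 23.52% + 70% = 93.52%.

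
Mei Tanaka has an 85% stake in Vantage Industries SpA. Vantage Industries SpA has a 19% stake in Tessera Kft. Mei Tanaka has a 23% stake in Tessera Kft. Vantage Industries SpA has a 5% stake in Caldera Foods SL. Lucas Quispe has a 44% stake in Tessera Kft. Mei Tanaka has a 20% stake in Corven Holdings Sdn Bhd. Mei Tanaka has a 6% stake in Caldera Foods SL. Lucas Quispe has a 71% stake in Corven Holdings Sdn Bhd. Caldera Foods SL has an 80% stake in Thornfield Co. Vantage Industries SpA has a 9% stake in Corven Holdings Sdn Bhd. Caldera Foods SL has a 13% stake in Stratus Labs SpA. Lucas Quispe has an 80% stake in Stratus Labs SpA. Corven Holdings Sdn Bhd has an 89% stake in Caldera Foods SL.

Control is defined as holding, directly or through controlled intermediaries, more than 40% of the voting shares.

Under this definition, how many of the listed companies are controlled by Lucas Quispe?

Lucas holds 71% of Corven, so Lucas controls Corven.
Corven holds 89% of Caldera, so Lucas controls Caldera.
Lucas holds 44% of Tessera, so Lucas controls Tessera.
Caldera holds 80% of Thornfield, so Lucas controls Thornfield.
Lucas and Caldera together hold 80% + 13% = 93% of Stratus, so Lucas controls Stratus.
No other company's threshold is met.
Lucas controls 5 companies.

5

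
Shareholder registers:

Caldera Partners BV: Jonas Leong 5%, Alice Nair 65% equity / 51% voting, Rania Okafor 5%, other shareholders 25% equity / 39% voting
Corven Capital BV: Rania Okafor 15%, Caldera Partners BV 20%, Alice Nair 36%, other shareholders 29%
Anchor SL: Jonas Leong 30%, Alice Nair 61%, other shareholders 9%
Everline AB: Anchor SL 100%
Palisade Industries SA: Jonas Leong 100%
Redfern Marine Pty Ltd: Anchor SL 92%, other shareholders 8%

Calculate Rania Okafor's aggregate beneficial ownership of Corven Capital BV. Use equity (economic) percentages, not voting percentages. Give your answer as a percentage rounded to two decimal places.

16.00%

Rania reaches Corven along 2 paths.
Direct stake: 15% = 15%.
Via Caldera: 5% × 20% = 1%.
Total: 15% + 1% = 16%.
Rounded: 16.00%.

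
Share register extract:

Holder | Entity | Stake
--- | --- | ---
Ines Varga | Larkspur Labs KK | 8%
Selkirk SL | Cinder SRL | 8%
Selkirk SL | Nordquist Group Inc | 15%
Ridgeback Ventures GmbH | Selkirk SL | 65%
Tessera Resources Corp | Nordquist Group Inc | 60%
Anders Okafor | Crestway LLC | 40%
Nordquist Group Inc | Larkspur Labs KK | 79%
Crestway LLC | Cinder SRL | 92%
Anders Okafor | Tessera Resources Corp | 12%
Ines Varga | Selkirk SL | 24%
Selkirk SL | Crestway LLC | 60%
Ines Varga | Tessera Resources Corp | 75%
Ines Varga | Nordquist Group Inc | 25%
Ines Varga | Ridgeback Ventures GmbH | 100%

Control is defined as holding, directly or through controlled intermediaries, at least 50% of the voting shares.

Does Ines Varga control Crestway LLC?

Ines holds 100% of Ridgeback, so Ines controls Ridgeback.
Ridgeback and Ines together hold 65% + 24% = 89% of Selkirk, so Ines controls Selkirk.
Selkirk holds 60% of Crestway, so Ines controls Crestway.

Yes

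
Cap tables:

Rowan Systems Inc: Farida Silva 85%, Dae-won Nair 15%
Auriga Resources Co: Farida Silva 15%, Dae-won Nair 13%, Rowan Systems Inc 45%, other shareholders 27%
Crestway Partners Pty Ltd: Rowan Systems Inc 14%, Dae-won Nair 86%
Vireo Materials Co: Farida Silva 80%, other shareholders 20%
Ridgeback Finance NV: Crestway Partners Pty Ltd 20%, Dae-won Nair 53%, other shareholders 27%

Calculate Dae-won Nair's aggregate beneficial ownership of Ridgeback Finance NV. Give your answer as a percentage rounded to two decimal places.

70.62%

Dae-won reaches Ridgeback along 3 paths.
Via Rowan → Crestway: 15% × 14% × 20% = 0.42%.
Via Crestway: 86% × 20% = 17.2%.
Direct stake: 53% = 53%.
Total: 0.42% + 17.2% + 53% = 70.62%.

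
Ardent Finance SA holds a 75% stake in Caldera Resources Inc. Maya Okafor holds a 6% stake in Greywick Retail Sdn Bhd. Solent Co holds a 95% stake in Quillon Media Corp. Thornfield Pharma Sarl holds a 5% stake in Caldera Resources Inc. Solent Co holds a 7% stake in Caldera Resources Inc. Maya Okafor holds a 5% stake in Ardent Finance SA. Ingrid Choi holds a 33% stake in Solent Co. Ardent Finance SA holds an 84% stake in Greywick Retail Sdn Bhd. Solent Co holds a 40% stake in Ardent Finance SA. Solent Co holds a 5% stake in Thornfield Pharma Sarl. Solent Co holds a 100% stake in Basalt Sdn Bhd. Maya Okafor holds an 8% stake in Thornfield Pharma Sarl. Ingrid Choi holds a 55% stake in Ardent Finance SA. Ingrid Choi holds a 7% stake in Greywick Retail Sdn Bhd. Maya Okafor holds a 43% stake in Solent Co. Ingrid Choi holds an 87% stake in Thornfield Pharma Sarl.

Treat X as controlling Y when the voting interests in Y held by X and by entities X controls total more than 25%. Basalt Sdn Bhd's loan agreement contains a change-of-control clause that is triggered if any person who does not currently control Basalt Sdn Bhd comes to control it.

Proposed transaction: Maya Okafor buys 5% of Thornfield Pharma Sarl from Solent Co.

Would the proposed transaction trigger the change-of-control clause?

No

The purchase adds only to Maya's holdings (Solent's stake shrinks), so Maya is the only person who could newly come to control Basalt.
Maya holds 43% of Solent, so Maya controls Solent.
Solent holds 100% of Basalt, so Maya controls Basalt.
So Maya already controls Basalt before the transaction.
After the purchase, Maya's direct stake in Thornfield rises to 8% + 5% = 13%, and Solent's stake falls to 0%.
Maya controlled Basalt already, so this is not a new person acquiring control; every other person's position is unchanged or reduced.
No new person acquires control, so the clause is not triggered.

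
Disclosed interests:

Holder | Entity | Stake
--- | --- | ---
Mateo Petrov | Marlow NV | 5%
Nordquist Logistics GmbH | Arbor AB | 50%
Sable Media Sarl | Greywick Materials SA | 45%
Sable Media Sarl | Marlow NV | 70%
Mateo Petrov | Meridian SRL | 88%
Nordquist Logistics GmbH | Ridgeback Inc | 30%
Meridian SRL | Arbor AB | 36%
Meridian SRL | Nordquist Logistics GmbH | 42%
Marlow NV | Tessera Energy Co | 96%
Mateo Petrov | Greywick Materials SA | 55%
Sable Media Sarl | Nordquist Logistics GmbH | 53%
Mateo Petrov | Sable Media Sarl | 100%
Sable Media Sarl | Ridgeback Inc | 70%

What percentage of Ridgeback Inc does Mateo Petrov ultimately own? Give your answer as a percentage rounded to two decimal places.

Mateo reaches Ridgeback along 3 paths.
Via Sable: 100% × 70% = 70%.
Via Meridian → Nordquist: 88% × 42% × 30% = 11.088%.
Via Sable → Nordquist: 100% × 53% × 30% = 15.9%.
Total: 70% + 11.088% + 15.9% = 96.988%.
Rounded: 96.99%.

96.99%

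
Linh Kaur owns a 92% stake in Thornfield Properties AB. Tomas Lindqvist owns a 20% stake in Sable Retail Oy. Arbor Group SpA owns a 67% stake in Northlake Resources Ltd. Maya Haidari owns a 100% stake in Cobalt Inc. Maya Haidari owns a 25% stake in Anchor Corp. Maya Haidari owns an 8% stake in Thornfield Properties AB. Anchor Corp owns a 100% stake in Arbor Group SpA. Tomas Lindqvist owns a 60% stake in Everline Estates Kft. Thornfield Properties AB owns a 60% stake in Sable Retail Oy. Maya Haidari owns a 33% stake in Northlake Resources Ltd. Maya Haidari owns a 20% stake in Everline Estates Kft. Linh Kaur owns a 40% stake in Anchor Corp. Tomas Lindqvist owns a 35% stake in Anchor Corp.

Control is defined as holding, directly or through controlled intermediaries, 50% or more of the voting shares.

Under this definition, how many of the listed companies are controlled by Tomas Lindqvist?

Tomas holds 60% of Everline, so Tomas controls Everline.
No other company's threshold is met.
Tomas controls 1 company.

1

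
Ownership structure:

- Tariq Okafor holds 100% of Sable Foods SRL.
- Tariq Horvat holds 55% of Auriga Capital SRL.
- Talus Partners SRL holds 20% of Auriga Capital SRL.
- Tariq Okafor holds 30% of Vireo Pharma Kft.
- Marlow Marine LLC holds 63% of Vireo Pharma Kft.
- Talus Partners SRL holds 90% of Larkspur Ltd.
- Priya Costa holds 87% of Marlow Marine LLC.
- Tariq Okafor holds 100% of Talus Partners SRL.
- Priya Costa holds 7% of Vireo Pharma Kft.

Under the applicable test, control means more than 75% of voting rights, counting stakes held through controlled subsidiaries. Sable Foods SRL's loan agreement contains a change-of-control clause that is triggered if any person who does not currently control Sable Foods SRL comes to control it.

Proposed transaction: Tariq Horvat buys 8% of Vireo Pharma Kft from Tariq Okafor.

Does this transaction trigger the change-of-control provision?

The purchase adds only to Tariq Horvat's holdings (Tariq Okafor's stake shrinks), so Tariq Horvat is the only person who could newly come to control Sable.
Tariq Horvat's largest direct stake is 55% in Auriga, which does not meet the threshold, so Tariq Horvat controls no company.
Neither Tariq Horvat nor any entity Tariq Horvat controls holds any voting interest in Sable.
So before the transaction, Tariq Horvat does not control Sable.
After the purchase, Tariq Horvat holds 8% of Vireo directly, and Tariq Okafor's stake falls to 22%.
Tariq Horvat's side now holds 8% of Vireo, not > 75%, so Tariq Horvat still does not control Vireo.
After the transaction, neither Tariq Horvat nor any entity Tariq Horvat controls holds a voting interest in Sable, so Tariq Horvat still does not control it.
No new person acquires control, so the clause is not triggered.

No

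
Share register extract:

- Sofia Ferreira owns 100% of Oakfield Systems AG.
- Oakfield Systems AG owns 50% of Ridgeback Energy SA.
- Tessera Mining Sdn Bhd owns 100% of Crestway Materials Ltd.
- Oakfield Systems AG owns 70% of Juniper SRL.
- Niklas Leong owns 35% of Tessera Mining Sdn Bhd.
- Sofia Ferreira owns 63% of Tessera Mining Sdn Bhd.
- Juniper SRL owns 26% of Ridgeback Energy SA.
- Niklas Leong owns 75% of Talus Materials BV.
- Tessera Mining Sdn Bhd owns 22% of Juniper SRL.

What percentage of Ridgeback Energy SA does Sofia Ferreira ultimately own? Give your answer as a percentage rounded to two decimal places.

Sofia reaches Ridgeback along 3 paths.
Via Tessera → Juniper: 63% × 22% × 26% = 3.6036%.
Via Oakfield → Juniper: 100% × 70% × 26% = 18.2%.
Via Oakfield: 100% × 50% = 50%.
Total: 3.6036% + 18.2% + 50% = 71.8036%.
Rounded: 71.80%.

71.80%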